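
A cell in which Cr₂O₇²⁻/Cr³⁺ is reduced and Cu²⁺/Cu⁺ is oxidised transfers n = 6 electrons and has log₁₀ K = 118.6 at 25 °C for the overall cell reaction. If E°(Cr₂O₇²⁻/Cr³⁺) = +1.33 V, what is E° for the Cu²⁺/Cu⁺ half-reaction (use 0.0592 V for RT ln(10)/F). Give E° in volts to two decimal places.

+0.16 V

E°cell = (0.0592/n)·log K = (0.0592/6)(118.6) = +1.170 V.
Since Cr₂O₇²⁻/Cr³⁺ is the cathode and Cu²⁺/Cu⁺ the anode, E°cell = E°(Cr₂O₇²⁻/Cr³⁺) − E°(Cu²⁺/Cu⁺).
So E°(Cu²⁺/Cu⁺) = E°(Cr₂O₇²⁻/Cr³⁺) − E°cell = (+1.33) − (+1.170) = +0.16 V.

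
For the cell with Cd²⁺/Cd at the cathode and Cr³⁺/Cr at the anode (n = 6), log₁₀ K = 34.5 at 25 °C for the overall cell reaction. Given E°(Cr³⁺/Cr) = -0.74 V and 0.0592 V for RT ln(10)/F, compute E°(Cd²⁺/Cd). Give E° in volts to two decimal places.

-0.40 V

E°cell = (0.0592/n)·log K = (0.0592/6)(34.5) = +0.340 V.
Since Cd²⁺/Cd is the cathode and Cr³⁺/Cr the anode, E°cell = E°(Cd²⁺/Cd) − E°(Cr³⁺/Cr).
So E°(Cd²⁺/Cd) = E°cell + E°(Cr³⁺/Cr) = +0.340 + (-0.74) = -0.40 V.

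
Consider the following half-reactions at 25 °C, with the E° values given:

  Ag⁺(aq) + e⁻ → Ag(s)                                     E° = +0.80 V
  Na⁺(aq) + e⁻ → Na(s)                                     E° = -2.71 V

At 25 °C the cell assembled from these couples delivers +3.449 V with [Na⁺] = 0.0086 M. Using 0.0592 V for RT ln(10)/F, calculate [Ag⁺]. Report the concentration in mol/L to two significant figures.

0.00080 M

Ag⁺/Ag is the cathode, Na⁺/Na the anode: E°cell = +3.51 V, n = 1.
Overall reaction: Ag⁺(aq) + Na(s) → Ag(s) + Na⁺(aq); Q = [Na⁺]^1/[Ag⁺]^1.
From E = E° − (0.0592/n) log Q: log Q = (E° − E)·n/0.0592 = (+3.51 − (+3.449))·1/0.0592 = 1.0304.
So 1·log[Ag⁺] = 1·log(0.0086) − log Q = -2.0655 − (1.0304) = -3.0959; [Ag⁺] = 10^(-3.0959) ≈ 0.00080 M.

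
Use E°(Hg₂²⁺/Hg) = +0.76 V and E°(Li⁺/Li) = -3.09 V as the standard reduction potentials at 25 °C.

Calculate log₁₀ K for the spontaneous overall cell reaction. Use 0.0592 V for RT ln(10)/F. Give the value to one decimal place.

Cathode: Hg₂²⁺/Hg; anode: Li⁺/Li. E°cell = +3.85 V, n = 2.
log K = nE°cell / 0.0592 = (2)(+3.85) / 0.0592 = 130.1.

130.1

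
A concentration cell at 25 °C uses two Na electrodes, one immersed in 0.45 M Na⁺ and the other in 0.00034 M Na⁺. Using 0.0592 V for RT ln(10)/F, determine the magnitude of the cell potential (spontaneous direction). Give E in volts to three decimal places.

For a concentration cell E°cell = 0. The 0.45 M side is the cathode (reduction is favoured where [Na⁺] is higher).
With n = 1, E = −(0.0592/1) log([Na⁺]ₐₙ/[Na⁺]꜀ₐₜ) = −(0.0592/1) log(0.00034/0.45) = −(0.0592/1)(-3.122) = +0.185 V.

+0.185 V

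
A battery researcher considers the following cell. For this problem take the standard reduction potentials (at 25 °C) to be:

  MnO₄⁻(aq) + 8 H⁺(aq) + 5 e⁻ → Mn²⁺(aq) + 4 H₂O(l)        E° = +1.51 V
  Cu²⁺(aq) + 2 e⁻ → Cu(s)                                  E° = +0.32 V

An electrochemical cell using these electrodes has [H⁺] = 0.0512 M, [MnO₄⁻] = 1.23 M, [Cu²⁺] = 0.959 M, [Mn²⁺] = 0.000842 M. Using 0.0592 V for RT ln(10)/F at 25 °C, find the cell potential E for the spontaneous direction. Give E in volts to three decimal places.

MnO₄⁻/Mn²⁺ is the cathode (higher E°), Cu²⁺/Cu the anode: E°cell = +1.51 − (+0.32) = +1.19 V, n = 10.
Overall: 2 MnO₄⁻(aq) + 16 H⁺(aq) + 5 Cu(s) → 2 Mn²⁺(aq) + 8 H₂O(l) + 5 Cu²⁺(aq)
Q = [Mn²⁺]^2·[Cu²⁺]^5 / ([MnO₄⁻]^2·[H⁺]^16); log Q = 14.232.
E = E° − (0.0592/n) log Q = +1.19 − (0.0592/10)(14.232) = +1.106 V.

+1.106 V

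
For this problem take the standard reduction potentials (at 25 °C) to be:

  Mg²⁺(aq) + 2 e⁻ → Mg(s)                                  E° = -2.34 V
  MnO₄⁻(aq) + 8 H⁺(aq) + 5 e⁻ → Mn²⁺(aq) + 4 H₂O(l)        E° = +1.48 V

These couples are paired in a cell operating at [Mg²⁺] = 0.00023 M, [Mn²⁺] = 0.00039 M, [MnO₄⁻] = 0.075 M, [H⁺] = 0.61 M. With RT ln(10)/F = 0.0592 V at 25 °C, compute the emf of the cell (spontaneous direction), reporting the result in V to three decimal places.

+3.934 V

MnO₄⁻/Mn²⁺ is the cathode (higher E°), Mg²⁺/Mg the anode: E°cell = +1.48 − (-2.34) = +3.82 V, n = 10.
Overall: 2 MnO₄⁻(aq) + 16 H⁺(aq) + 5 Mg(s) → 2 Mn²⁺(aq) + 8 H₂O(l) + 5 Mg²⁺(aq)
Q = [Mn²⁺]^2·[Mg²⁺]^5 / ([MnO₄⁻]^2·[H⁺]^16); log Q = -19.325.
E = E° − (0.0592/n) log Q = +3.82 − (0.0592/10)(-19.325) = +3.934 V.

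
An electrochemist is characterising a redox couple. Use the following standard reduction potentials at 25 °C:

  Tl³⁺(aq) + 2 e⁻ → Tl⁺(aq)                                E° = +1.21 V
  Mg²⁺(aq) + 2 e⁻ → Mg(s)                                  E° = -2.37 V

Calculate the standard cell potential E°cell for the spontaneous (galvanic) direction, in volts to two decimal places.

The Tl³⁺/Tl⁺ couple has the higher reduction potential, so it is the cathode; Mg²⁺/Mg is oxidised at the anode.
E°cell = E°(cathode) − E°(anode) = (+1.21) − (-2.37) = +3.58 V.

+3.58 V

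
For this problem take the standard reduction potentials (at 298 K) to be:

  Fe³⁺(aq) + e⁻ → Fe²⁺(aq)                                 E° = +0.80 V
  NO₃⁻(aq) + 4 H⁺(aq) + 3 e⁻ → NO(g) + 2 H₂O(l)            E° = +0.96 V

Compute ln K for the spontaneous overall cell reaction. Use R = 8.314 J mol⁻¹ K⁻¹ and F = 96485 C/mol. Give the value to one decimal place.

Cathode: NO₃⁻/NO; anode: Fe³⁺/Fe²⁺. E°cell = (+0.96) − (+0.80) = +0.16 V, with n = 3.
ΔG° = −nFE° = −RT ln K, so ln K = nFE°/(RT) = (3)(96485)(+0.16) / ((8.314)(298)) = 18.693.

18.7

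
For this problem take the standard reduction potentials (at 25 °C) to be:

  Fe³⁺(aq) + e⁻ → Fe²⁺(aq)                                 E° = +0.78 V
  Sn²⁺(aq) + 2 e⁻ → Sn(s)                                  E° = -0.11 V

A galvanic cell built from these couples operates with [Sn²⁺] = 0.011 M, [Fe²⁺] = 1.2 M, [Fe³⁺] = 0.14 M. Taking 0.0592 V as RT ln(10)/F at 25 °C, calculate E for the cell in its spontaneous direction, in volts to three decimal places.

+0.893 V

Fe³⁺/Fe²⁺ is the cathode (higher E°), Sn²⁺/Sn the anode: E°cell = +0.78 − (-0.11) = +0.89 V, n = 2.
Overall: 2 Fe³⁺(aq) + Sn(s) → 2 Fe²⁺(aq) + Sn²⁺(aq)
Q = [Fe²⁺]^2·[Sn²⁺] / ([Fe³⁺]^2); log Q = -0.093.
E = E° − (0.0592/n) log Q = +0.89 − (0.0592/2)(-0.093) = +0.893 V.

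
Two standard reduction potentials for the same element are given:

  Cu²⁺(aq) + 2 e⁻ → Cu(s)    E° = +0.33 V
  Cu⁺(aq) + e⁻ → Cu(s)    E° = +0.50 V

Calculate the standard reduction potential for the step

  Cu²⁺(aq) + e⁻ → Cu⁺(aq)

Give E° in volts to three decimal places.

Sequential free energies add, so n₃E°₃ = n₁E°₁ + n₂E°₂.
With n₃ = 2, and the known step contributing 1×(+0.50) V, the unknown satisfies 1·E° = 2×(+0.33) − 1×(+0.50) = +0.160.
E° = +0.160 / 1 = +0.160 V.

+0.160 V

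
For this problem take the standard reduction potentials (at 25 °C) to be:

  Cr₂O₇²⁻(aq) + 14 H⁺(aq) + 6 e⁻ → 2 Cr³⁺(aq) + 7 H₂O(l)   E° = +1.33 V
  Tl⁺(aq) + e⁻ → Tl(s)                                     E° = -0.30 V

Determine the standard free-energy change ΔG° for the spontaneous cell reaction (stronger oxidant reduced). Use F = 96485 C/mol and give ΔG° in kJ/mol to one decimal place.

-943.6 kJ/mol

Cr₂O₇²⁻/Cr³⁺ (E° = +1.33 V) is the cathode; Tl⁺/Tl (E° = -0.30 V) is the anode, so E°cell = +1.63 V.
Balancing electrons gives n = 6 (lcm of 6 and 1).
ΔG° = −nFE° = −(6)(96485)(+1.63) = -943,623 J = -943.6 kJ/mol.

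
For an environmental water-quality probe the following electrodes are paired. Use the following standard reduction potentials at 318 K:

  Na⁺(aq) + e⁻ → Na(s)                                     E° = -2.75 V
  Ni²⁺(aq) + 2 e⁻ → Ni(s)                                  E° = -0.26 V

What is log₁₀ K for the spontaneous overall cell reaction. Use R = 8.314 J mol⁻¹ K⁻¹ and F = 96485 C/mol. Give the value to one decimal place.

78.9

Cathode: Ni²⁺/Ni; anode: Na⁺/Na. E°cell = (-0.26) − (-2.75) = +2.49 V, with n = 2.
ΔG° = −nFE° = −RT ln K, so ln K = nFE°/(RT) = (2)(96485)(+2.49) / ((8.314)(318)) = 181.741.
log₁₀ K = 181.741 / ln 10 = 78.9.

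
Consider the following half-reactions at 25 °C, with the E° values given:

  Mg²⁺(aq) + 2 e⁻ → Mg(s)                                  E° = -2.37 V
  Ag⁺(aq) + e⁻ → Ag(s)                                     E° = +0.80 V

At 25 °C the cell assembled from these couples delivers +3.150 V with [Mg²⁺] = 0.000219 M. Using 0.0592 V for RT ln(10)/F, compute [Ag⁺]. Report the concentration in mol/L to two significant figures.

Ag⁺/Ag is the cathode, Mg²⁺/Mg the anode: E°cell = +3.17 V, n = 2.
Overall reaction: 2 Ag⁺(aq) + Mg(s) → 2 Ag(s) + Mg²⁺(aq); Q = [Mg²⁺]^1/[Ag⁺]^2.
From E = E° − (0.0592/n) log Q: log Q = (E° − E)·n/0.0592 = (+3.17 − (+3.150))·2/0.0592 = 0.6757.
So 2·log[Ag⁺] = 1·log(0.000219) − log Q = -3.6596 − (0.6757) = -4.3353; log[Ag⁺] = -4.3353 / 2 = -2.1677; [Ag⁺] = 10^(-2.1677) ≈ 0.0068 M.

0.0068 M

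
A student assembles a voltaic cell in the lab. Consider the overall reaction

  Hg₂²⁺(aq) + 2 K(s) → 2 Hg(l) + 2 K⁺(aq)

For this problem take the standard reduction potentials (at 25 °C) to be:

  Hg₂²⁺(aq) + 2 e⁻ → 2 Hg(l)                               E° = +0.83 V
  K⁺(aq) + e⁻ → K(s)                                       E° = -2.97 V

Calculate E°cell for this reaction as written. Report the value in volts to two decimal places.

The Hg₂²⁺/Hg couple has the higher reduction potential, so it is the cathode; K⁺/K is oxidised at the anode.
E°cell = E°(cathode) − E°(anode) = (+0.83) − (-2.97) = +3.80 V.
Since E°cell > 0, the reaction is spontaneous under standard conditions.

+3.80 V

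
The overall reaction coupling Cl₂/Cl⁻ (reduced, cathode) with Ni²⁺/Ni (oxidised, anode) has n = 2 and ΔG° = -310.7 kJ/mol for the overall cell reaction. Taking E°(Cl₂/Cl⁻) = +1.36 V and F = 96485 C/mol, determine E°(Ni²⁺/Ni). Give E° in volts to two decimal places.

E°cell = −ΔG°/(nF) = −(-310.7×10³)/((2)(96485)) = +1.610 V.
Since Cl₂/Cl⁻ is the cathode and Ni²⁺/Ni the anode, E°cell = E°(Cl₂/Cl⁻) − E°(Ni²⁺/Ni).
So E°(Ni²⁺/Ni) = E°(Cl₂/Cl⁻) − E°cell = (+1.36) − (+1.610) = -0.25 V.

-0.25 V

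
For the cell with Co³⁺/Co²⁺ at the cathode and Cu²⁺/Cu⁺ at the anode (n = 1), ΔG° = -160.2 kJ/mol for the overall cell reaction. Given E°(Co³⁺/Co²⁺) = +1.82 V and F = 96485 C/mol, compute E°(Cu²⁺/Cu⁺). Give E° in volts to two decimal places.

+0.16 V

E°cell = −ΔG°/(nF) = −(-160.2×10³)/((1)(96485)) = +1.660 V.
Since Co³⁺/Co²⁺ is the cathode and Cu²⁺/Cu⁺ the anode, E°cell = E°(Co³⁺/Co²⁺) − E°(Cu²⁺/Cu⁺).
So E°(Cu²⁺/Cu⁺) = E°(Co³⁺/Co²⁺) − E°cell = (+1.82) − (+1.660) = +0.16 V.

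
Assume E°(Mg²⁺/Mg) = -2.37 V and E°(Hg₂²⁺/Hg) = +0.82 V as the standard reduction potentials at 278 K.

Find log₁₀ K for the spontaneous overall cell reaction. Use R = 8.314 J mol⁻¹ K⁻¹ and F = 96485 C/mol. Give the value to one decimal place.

115.7

Cathode: Hg₂²⁺/Hg; anode: Mg²⁺/Mg. E°cell = (+0.82) − (-2.37) = +3.19 V, with n = 2.
ΔG° = −nFE° = −RT ln K, so ln K = nFE°/(RT) = (2)(96485)(+3.19) / ((8.314)(278)) = 266.333.
log₁₀ K = 266.333 / ln 10 = 115.7.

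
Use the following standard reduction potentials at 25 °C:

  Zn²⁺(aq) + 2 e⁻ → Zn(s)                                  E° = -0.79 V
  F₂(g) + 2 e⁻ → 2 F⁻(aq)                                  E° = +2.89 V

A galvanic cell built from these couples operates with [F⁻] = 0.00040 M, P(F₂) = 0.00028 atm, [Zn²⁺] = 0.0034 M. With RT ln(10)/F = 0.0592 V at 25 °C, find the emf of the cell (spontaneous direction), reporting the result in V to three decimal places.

F₂/F⁻ is the cathode (higher E°), Zn²⁺/Zn the anode: E°cell = +2.89 − (-0.79) = +3.68 V, n = 2.
Overall: F₂(g) + Zn(s) → 2 F⁻(aq) + Zn²⁺(aq)
Q = [F⁻]^2·[Zn²⁺] / (P(F₂)); log Q = -5.712.
E = E° − (0.0592/n) log Q = +3.68 − (0.0592/2)(-5.712) = +3.849 V.

+3.849 V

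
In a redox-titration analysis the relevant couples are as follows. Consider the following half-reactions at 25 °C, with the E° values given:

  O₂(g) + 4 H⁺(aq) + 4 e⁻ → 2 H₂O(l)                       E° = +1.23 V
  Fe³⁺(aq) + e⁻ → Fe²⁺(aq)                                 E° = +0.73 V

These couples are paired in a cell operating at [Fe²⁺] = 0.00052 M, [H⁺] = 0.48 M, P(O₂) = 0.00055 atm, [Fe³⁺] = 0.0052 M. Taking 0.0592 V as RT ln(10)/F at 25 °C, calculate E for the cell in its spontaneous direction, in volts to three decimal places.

O₂/H₂O is the cathode (higher E°), Fe³⁺/Fe²⁺ the anode: E°cell = +1.23 − (+0.73) = +0.50 V, n = 4.
Overall: O₂(g) + 4 H⁺(aq) + 4 Fe²⁺(aq) → 2 H₂O(l) + 4 Fe³⁺(aq)
Q = [Fe³⁺]^4 / (P(O₂)·[H⁺]^4·[Fe²⁺]^4); log Q = 8.535.
E = E° − (0.0592/n) log Q = +0.50 − (0.0592/4)(8.535) = +0.374 V.

+0.374 V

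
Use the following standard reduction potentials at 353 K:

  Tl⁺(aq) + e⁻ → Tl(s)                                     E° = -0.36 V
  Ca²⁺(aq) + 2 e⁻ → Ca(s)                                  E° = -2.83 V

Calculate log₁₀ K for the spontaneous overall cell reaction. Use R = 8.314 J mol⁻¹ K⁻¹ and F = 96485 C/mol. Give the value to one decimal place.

Cathode: Tl⁺/Tl; anode: Ca²⁺/Ca. E°cell = (-0.36) − (-2.83) = +2.47 V, with n = 2.
ΔG° = −nFE° = −RT ln K, so ln K = nFE°/(RT) = (2)(96485)(+2.47) / ((8.314)(353)) = 162.406.
log₁₀ K = 162.406 / ln 10 = 70.5.

70.5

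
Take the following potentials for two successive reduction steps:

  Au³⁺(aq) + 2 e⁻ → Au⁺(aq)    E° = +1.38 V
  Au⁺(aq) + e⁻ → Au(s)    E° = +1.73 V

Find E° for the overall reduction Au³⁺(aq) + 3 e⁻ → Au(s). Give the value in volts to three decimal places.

+1.497 V

Standard free energies of sequential steps add: ΔG°₃ = ΔG°₁ + ΔG°₂, so n₃E°₃ = n₁E°₁ + n₂E°₂.
E°₃ = (2×+1.38 + 1×+1.73) / 3 = (+4.490) / 3 = +1.497 V.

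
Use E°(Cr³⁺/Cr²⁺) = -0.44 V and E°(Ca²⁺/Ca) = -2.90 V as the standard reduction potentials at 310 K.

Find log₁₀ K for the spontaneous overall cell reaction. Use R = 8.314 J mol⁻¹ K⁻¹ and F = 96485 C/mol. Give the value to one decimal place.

Cathode: Cr³⁺/Cr²⁺; anode: Ca²⁺/Ca. E°cell = (-0.44) − (-2.90) = +2.46 V, with n = 2.
ΔG° = −nFE° = −RT ln K, so ln K = nFE°/(RT) = (2)(96485)(+2.46) / ((8.314)(310)) = 184.185.
log₁₀ K = 184.185 / ln 10 = 80.0.

80.0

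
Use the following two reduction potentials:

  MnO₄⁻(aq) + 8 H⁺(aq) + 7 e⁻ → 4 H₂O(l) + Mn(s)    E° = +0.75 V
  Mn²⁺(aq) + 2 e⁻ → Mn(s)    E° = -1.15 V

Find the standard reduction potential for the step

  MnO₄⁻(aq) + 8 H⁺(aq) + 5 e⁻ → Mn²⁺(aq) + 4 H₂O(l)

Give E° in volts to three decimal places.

+1.510 V

Sequential free energies add, so n₃E°₃ = n₁E°₁ + n₂E°₂.
With n₃ = 7, and the known step contributing 2×(-1.15) V, the unknown satisfies 5·E° = 7×(+0.75) − 2×(-1.15) = +7.550.
E° = +7.550 / 5 = +1.510 V.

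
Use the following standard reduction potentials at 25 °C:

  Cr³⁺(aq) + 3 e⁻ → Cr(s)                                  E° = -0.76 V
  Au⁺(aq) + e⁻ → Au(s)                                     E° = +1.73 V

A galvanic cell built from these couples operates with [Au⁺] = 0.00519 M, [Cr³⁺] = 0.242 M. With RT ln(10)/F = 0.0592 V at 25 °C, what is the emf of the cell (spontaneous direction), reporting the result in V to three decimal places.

+2.367 V

Au⁺/Au is the cathode (higher E°), Cr³⁺/Cr the anode: E°cell = +1.73 − (-0.76) = +2.49 V, n = 3.
Overall: 3 Au⁺(aq) + Cr(s) → 3 Au(s) + Cr³⁺(aq)
Q = [Cr³⁺] / ([Au⁺]^3); log Q = 6.238.
E = E° − (0.0592/n) log Q = +2.49 − (0.0592/3)(6.238) = +2.367 V.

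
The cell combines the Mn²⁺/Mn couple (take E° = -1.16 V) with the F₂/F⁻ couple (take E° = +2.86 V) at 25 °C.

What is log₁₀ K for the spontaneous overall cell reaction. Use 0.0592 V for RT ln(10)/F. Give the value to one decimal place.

Cathode: F₂/F⁻; anode: Mn²⁺/Mn. E°cell = +4.02 V, n = 2.
log K = nE°cell / 0.0592 = (2)(+4.02) / 0.0592 = 135.8.

135.8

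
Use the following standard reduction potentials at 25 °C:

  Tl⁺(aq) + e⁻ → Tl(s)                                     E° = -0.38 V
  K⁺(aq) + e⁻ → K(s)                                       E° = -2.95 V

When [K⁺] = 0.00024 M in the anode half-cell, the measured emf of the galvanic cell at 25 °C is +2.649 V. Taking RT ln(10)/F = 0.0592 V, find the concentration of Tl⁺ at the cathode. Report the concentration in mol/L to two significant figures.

Tl⁺/Tl is the cathode, K⁺/K the anode: E°cell = +2.57 V, n = 1.
Overall reaction: Tl⁺(aq) + K(s) → Tl(s) + K⁺(aq); Q = [K⁺]^1/[Tl⁺]^1.
From E = E° − (0.0592/n) log Q: log Q = (E° − E)·n/0.0592 = (+2.57 − (+2.649))·1/0.0592 = -1.3345.
So 1·log[Tl⁺] = 1·log(0.00024) − log Q = -3.6198 − (-1.3345) = -2.2853; [Tl⁺] = 10^(-2.2853) ≈ 0.0052 M.

0.0052 M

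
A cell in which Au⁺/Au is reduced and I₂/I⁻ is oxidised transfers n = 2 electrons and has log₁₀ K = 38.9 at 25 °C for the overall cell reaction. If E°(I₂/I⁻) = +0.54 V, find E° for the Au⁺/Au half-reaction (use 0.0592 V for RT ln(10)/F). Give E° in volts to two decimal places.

E°cell = (0.0592/n)·log K = (0.0592/2)(38.9) = +1.151 V.
Since Au⁺/Au is the cathode and I₂/I⁻ the anode, E°cell = E°(Au⁺/Au) − E°(I₂/I⁻).
So E°(Au⁺/Au) = E°cell + E°(I₂/I⁻) = +1.151 + (+0.54) = +1.69 V.

+1.69 V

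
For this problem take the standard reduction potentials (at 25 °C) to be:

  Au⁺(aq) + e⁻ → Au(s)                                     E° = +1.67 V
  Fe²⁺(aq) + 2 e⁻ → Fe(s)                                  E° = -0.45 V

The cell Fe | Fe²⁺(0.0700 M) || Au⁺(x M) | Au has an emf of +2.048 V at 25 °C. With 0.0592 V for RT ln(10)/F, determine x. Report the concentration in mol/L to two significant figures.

0.016 M

Au⁺/Au is the cathode, Fe²⁺/Fe the anode: E°cell = +2.12 V, n = 2.
Overall reaction: 2 Au⁺(aq) + Fe(s) → 2 Au(s) + Fe²⁺(aq); Q = [Fe²⁺]^1/[Au⁺]^2.
From E = E° − (0.0592/n) log Q: log Q = (E° − E)·n/0.0592 = (+2.12 − (+2.048))·2/0.0592 = 2.4324.
So 2·log[Au⁺] = 1·log(0.07) − log Q = -1.1549 − (2.4324) = -3.5873; log[Au⁺] = -3.5873 / 2 = -1.7936; [Au⁺] = 10^(-1.7936) ≈ 0.016 M.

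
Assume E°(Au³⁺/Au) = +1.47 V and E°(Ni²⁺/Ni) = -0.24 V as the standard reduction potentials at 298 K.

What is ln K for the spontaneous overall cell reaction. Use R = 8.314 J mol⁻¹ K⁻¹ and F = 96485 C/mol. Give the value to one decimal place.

Cathode: Au³⁺/Au; anode: Ni²⁺/Ni. E°cell = (+1.47) − (-0.24) = +1.71 V, with n = 6.
ΔG° = −nFE° = −RT ln K, so ln K = nFE°/(RT) = (6)(96485)(+1.71) / ((8.314)(298)) = 399.559.

399.6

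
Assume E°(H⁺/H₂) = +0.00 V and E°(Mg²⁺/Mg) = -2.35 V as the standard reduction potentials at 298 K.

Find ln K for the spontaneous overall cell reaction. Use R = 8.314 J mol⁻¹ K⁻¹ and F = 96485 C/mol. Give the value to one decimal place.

183.0

Cathode: H⁺/H₂; anode: Mg²⁺/Mg. E°cell = (+0.00) − (-2.35) = +2.35 V, with n = 2.
ΔG° = −nFE° = −RT ln K, so ln K = nFE°/(RT) = (2)(96485)(+2.35) / ((8.314)(298)) = 183.034.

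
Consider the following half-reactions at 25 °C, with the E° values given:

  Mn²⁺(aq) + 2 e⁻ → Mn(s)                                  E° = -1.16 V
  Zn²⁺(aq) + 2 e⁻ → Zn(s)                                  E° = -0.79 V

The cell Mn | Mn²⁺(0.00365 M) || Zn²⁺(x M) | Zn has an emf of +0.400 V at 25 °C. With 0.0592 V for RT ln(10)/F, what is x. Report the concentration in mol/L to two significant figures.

Zn²⁺/Zn is the cathode, Mn²⁺/Mn the anode: E°cell = +0.37 V, n = 2.
Overall reaction: Zn²⁺(aq) + Mn(s) → Zn(s) + Mn²⁺(aq); Q = [Mn²⁺]^1/[Zn²⁺]^1.
From E = E° − (0.0592/n) log Q: log Q = (E° − E)·n/0.0592 = (+0.37 − (+0.400))·2/0.0592 = -1.0135.
So 1·log[Zn²⁺] = 1·log(0.00365) − log Q = -2.4377 − (-1.0135) = -1.4242; [Zn²⁺] = 10^(-1.4242) ≈ 0.038 M.

0.038 M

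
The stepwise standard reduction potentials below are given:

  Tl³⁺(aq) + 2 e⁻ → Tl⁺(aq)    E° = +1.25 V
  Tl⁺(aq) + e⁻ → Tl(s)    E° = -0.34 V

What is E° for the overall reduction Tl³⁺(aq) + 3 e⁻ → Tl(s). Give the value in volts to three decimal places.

+0.720 V

Since ΔG° = −nFE° is additive over sequential reductions, n₃E°₃ = n₁E°₁ + n₂E°₂.
E°₃ = (2×+1.25 + 1×-0.34) / 3 = (+2.160) / 3 = +0.720 V.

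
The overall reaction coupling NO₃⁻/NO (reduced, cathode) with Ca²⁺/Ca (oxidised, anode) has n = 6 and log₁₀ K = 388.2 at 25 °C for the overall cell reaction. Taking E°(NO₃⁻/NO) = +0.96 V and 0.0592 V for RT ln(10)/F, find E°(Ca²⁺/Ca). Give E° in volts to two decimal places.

-2.87 V

E°cell = (0.0592/n)·log K = (0.0592/6)(388.2) = +3.830 V.
Since NO₃⁻/NO is the cathode and Ca²⁺/Ca the anode, E°cell = E°(NO₃⁻/NO) − E°(Ca²⁺/Ca).
So E°(Ca²⁺/Ca) = E°(NO₃⁻/NO) − E°cell = (+0.96) − (+3.830) = -2.87 V.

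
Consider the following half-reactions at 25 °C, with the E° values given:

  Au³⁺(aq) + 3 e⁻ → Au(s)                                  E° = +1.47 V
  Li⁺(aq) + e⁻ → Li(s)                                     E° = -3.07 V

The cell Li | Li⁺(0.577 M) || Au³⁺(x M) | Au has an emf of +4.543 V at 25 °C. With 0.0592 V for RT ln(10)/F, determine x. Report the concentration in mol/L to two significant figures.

0.27 M

Au³⁺/Au is the cathode, Li⁺/Li the anode: E°cell = +4.54 V, n = 3.
Overall reaction: Au³⁺(aq) + 3 Li(s) → Au(s) + 3 Li⁺(aq); Q = [Li⁺]^3/[Au³⁺]^1.
From E = E° − (0.0592/n) log Q: log Q = (E° − E)·n/0.0592 = (+4.54 − (+4.543))·3/0.0592 = -0.1520.
So 1·log[Au³⁺] = 3·log(0.577) − log Q = -0.7165 − (-0.1520) = -0.5645; [Au³⁺] = 10^(-0.5645) ≈ 0.27 M.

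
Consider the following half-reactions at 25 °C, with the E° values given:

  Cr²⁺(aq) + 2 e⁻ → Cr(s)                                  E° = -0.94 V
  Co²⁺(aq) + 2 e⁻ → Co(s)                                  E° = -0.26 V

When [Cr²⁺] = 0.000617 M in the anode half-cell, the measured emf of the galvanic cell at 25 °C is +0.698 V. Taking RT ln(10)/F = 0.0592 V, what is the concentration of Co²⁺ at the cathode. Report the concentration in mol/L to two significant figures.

0.0025 M

Co²⁺/Co is the cathode, Cr²⁺/Cr the anode: E°cell = +0.68 V, n = 2.
Overall reaction: Co²⁺(aq) + Cr(s) → Co(s) + Cr²⁺(aq); Q = [Cr²⁺]^1/[Co²⁺]^1.
From E = E° − (0.0592/n) log Q: log Q = (E° − E)·n/0.0592 = (+0.68 − (+0.698))·2/0.0592 = -0.6081.
So 1·log[Co²⁺] = 1·log(0.000617) − log Q = -3.2097 − (-0.6081) = -2.6016; [Co²⁺] = 10^(-2.6016) ≈ 0.0025 M.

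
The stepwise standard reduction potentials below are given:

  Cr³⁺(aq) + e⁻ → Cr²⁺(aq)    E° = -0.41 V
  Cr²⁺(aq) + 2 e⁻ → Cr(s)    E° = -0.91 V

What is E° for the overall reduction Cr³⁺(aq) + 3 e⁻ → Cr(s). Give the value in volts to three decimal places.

-0.743 V

Standard free energies of sequential steps add: ΔG°₃ = ΔG°₁ + ΔG°₂, so n₃E°₃ = n₁E°₁ + n₂E°₂.
E°₃ = (1×-0.41 + 2×-0.91) / 3 = (-2.230) / 3 = -0.743 V.
Simply averaging or adding the two E° values would be wrong; the electron-weighted sum is required.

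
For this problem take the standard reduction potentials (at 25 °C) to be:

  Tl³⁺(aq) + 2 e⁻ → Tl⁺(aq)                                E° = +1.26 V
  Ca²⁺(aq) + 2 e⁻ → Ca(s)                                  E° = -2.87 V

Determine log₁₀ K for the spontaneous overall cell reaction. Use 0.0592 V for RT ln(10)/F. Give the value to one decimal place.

Cathode: Tl³⁺/Tl⁺; anode: Ca²⁺/Ca. E°cell = +4.13 V, n = 2.
log K = nE°cell / 0.0592 = (2)(+4.13) / 0.0592 = 139.5.

139.5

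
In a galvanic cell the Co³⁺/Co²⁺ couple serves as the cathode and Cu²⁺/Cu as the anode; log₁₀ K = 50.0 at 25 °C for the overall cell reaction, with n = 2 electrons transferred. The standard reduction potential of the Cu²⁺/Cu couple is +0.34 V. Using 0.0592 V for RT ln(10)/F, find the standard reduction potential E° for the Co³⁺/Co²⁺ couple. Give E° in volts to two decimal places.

E°cell = (0.0592/n)·log K = (0.0592/2)(50.0) = +1.480 V.
Since Co³⁺/Co²⁺ is the cathode and Cu²⁺/Cu the anode, E°cell = E°(Co³⁺/Co²⁺) − E°(Cu²⁺/Cu).
So E°(Co³⁺/Co²⁺) = E°cell + E°(Cu²⁺/Cu) = +1.480 + (+0.34) = +1.82 V.

+1.82 V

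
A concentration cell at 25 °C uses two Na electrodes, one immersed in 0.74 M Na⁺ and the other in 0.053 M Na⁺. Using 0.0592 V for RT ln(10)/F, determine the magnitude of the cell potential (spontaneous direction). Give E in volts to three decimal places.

+0.068 V

For a concentration cell E°cell = 0. The 0.74 M side is the cathode (reduction is favoured where [Na⁺] is higher).
With n = 1, E = −(0.0592/1) log([Na⁺]ₐₙ/[Na⁺]꜀ₐₜ) = −(0.0592/1) log(0.053/0.74) = −(0.0592/1)(-1.145) = +0.068 V.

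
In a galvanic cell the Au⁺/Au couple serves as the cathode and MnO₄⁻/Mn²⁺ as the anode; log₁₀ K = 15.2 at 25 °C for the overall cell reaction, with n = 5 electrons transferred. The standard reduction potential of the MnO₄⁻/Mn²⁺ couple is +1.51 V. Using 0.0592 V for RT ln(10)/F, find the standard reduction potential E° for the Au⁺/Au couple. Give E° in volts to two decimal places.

+1.69 V

E°cell = (0.0592/n)·log K = (0.0592/5)(15.2) = +0.180 V.
Since Au⁺/Au is the cathode and MnO₄⁻/Mn²⁺ the anode, E°cell = E°(Au⁺/Au) − E°(MnO₄⁻/Mn²⁺).
So E°(Au⁺/Au) = E°cell + E°(MnO₄⁻/Mn²⁺) = +0.180 + (+1.51) = +1.69 V.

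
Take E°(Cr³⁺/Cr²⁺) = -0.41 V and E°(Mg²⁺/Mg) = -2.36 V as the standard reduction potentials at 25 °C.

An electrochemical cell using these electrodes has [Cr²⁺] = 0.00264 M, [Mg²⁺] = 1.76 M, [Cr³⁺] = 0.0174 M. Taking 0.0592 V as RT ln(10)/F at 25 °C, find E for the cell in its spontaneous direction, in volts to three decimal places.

+1.991 V

Cr³⁺/Cr²⁺ is the cathode (higher E°), Mg²⁺/Mg the anode: E°cell = -0.41 − (-2.36) = +1.95 V, n = 2.
Overall: 2 Cr³⁺(aq) + Mg(s) → 2 Cr²⁺(aq) + Mg²⁺(aq)
Q = [Cr²⁺]^2·[Mg²⁺] / ([Cr³⁺]^2); log Q = -1.392.
E = E° − (0.0592/n) log Q = +1.95 − (0.0592/2)(-1.392) = +1.991 V.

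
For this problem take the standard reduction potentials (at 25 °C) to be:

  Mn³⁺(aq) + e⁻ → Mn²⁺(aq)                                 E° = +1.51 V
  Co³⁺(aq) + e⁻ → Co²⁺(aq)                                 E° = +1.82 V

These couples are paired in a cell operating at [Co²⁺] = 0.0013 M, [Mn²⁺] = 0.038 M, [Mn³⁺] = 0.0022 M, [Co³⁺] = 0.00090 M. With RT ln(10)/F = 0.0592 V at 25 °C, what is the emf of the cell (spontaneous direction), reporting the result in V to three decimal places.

Co³⁺/Co²⁺ is the cathode (higher E°), Mn³⁺/Mn²⁺ the anode: E°cell = +1.82 − (+1.51) = +0.31 V, n = 1.
Overall: Co³⁺(aq) + Mn²⁺(aq) → Co²⁺(aq) + Mn³⁺(aq)
Q = [Co²⁺]·[Mn³⁺] / ([Co³⁺]·[Mn²⁺]); log Q = -1.078.
E = E° − (0.0592/n) log Q = +0.31 − (0.0592/1)(-1.078) = +0.374 V.

+0.374 V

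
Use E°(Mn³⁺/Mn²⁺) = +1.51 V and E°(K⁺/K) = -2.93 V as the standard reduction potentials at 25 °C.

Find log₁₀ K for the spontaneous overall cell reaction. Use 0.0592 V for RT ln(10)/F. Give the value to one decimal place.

Cathode: Mn³⁺/Mn²⁺; anode: K⁺/K. E°cell = +4.44 V, n = 1.
log K = nE°cell / 0.0592 = (1)(+4.44) / 0.0592 = 75.0.

75.0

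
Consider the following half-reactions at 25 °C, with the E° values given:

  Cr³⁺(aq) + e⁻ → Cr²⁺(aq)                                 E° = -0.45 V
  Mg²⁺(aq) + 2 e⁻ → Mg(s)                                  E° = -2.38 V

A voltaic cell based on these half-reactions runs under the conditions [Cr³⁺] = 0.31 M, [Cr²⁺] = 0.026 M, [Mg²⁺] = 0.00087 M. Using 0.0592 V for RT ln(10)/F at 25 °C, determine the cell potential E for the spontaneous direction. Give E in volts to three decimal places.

Cr³⁺/Cr²⁺ is the cathode (higher E°), Mg²⁺/Mg the anode: E°cell = -0.45 − (-2.38) = +1.93 V, n = 2.
Overall: 2 Cr³⁺(aq) + Mg(s) → 2 Cr²⁺(aq) + Mg²⁺(aq)
Q = [Cr²⁺]^2·[Mg²⁺] / ([Cr³⁺]^2); log Q = -5.213.
E = E° − (0.0592/n) log Q = +1.93 − (0.0592/2)(-5.213) = +2.084 V.

+2.084 V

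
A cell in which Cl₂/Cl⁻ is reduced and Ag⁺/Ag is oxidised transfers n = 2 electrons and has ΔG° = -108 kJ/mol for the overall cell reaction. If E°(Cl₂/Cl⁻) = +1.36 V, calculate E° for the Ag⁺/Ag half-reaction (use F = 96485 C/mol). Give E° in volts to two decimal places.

E°cell = −ΔG°/(nF) = −(-108×10³)/((2)(96485)) = +0.560 V.
Since Cl₂/Cl⁻ is the cathode and Ag⁺/Ag the anode, E°cell = E°(Cl₂/Cl⁻) − E°(Ag⁺/Ag).
So E°(Ag⁺/Ag) = E°(Cl₂/Cl⁻) − E°cell = (+1.36) − (+0.560) = +0.80 V.

+0.80 V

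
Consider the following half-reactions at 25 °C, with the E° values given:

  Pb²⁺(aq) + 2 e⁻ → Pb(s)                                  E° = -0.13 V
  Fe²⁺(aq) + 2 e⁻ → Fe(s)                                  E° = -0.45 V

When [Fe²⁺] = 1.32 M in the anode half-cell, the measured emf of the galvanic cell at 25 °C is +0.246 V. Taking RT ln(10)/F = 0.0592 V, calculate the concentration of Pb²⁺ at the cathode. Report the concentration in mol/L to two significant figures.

0.0042 M

Pb²⁺/Pb is the cathode, Fe²⁺/Fe the anode: E°cell = +0.32 V, n = 2.
Overall reaction: Pb²⁺(aq) + Fe(s) → Pb(s) + Fe²⁺(aq); Q = [Fe²⁺]^1/[Pb²⁺]^1.
From E = E° − (0.0592/n) log Q: log Q = (E° − E)·n/0.0592 = (+0.32 − (+0.246))·2/0.0592 = 2.5000.
So 1·log[Pb²⁺] = 1·log(1.32) − log Q = 0.1206 − (2.5000) = -2.3794; [Pb²⁺] = 10^(-2.3794) ≈ 0.0042 M.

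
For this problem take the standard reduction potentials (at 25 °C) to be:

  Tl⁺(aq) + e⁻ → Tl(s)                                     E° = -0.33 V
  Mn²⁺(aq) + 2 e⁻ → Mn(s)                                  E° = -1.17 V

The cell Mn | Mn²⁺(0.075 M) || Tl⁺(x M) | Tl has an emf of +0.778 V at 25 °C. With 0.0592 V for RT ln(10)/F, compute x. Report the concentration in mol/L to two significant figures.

0.025 M

Tl⁺/Tl is the cathode, Mn²⁺/Mn the anode: E°cell = +0.84 V, n = 2.
Overall reaction: 2 Tl⁺(aq) + Mn(s) → 2 Tl(s) + Mn²⁺(aq); Q = [Mn²⁺]^1/[Tl⁺]^2.
From E = E° − (0.0592/n) log Q: log Q = (E° − E)·n/0.0592 = (+0.84 − (+0.778))·2/0.0592 = 2.0946.
So 2·log[Tl⁺] = 1·log(0.075) − log Q = -1.1249 − (2.0946) = -3.2195; log[Tl⁺] = -3.2195 / 2 = -1.6098; [Tl⁺] = 10^(-1.6098) ≈ 0.025 M.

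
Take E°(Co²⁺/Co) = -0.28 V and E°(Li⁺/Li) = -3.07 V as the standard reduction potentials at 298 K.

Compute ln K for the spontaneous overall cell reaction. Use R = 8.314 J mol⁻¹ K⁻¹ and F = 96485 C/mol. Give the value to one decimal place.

Cathode: Co²⁺/Co; anode: Li⁺/Li. E°cell = (-0.28) − (-3.07) = +2.79 V, with n = 2.
ΔG° = −nFE° = −RT ln K, so ln K = nFE°/(RT) = (2)(96485)(+2.79) / ((8.314)(298)) = 217.304.

217.3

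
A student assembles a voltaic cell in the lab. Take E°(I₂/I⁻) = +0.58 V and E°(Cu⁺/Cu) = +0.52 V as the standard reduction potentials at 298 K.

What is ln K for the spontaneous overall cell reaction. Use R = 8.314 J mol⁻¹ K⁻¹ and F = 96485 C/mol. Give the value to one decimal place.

4.7

Cathode: I₂/I⁻; anode: Cu⁺/Cu. E°cell = (+0.58) − (+0.52) = +0.06 V, with n = 2.
ΔG° = −nFE° = −RT ln K, so ln K = nFE°/(RT) = (2)(96485)(+0.06) / ((8.314)(298)) = 4.673.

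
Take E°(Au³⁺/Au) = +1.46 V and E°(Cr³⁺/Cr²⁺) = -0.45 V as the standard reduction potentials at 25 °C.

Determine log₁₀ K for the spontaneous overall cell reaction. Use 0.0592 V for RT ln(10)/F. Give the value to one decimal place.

Cathode: Au³⁺/Au; anode: Cr³⁺/Cr²⁺. E°cell = +1.91 V, n = 3.
log K = nE°cell / 0.0592 = (3)(+1.91) / 0.0592 = 96.8.

96.8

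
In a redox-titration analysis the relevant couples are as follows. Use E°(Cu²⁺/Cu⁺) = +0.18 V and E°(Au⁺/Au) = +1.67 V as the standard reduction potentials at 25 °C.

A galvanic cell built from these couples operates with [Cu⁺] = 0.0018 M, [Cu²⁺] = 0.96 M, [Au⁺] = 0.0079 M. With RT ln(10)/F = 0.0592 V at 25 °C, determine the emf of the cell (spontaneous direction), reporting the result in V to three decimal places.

+1.204 V

Au⁺/Au is the cathode (higher E°), Cu²⁺/Cu⁺ the anode: E°cell = +1.67 − (+0.18) = +1.49 V, n = 1.
Overall: Au⁺(aq) + Cu⁺(aq) → Au(s) + Cu²⁺(aq)
Q = [Cu²⁺] / ([Au⁺]·[Cu⁺]); log Q = 4.829.
E = E° − (0.0592/n) log Q = +1.49 − (0.0592/1)(4.829) = +1.204 V.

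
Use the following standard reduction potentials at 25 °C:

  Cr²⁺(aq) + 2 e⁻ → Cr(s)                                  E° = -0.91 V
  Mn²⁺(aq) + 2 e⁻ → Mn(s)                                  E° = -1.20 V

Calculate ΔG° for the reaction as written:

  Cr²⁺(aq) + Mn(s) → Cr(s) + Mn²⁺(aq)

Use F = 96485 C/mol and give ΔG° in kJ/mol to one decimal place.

-56.0 kJ/mol

As written, Cr²⁺/Cr is reduced (cathode) and Mn²⁺/Mn is oxidised (anode), so E°cell = (-0.91) − (-1.20) = +0.29 V.
Balancing electrons gives n = 2.
ΔG° = −nFE° = −(2)(96485)(+0.29) = -55,961 J = -56.0 kJ/mol.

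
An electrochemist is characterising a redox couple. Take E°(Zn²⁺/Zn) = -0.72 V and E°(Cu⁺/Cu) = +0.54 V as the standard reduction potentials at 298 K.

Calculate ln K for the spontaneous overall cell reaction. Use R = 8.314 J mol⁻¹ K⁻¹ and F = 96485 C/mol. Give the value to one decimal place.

Cathode: Cu⁺/Cu; anode: Zn²⁺/Zn. E°cell = (+0.54) − (-0.72) = +1.26 V, with n = 2.
ΔG° = −nFE° = −RT ln K, so ln K = nFE°/(RT) = (2)(96485)(+1.26) / ((8.314)(298)) = 98.137.

98.1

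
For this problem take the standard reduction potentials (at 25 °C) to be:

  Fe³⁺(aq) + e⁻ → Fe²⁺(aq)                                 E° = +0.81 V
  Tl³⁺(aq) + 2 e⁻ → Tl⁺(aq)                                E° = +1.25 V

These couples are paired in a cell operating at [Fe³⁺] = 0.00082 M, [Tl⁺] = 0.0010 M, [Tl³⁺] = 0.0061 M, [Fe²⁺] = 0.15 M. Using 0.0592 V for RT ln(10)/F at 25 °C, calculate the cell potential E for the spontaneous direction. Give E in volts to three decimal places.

Tl³⁺/Tl⁺ is the cathode (higher E°), Fe³⁺/Fe²⁺ the anode: E°cell = +1.25 − (+0.81) = +0.44 V, n = 2.
Overall: Tl³⁺(aq) + 2 Fe²⁺(aq) → Tl⁺(aq) + 2 Fe³⁺(aq)
Q = [Tl⁺]·[Fe³⁺]^2 / ([Tl³⁺]·[Fe²⁺]^2); log Q = -5.310.
E = E° − (0.0592/n) log Q = +0.44 − (0.0592/2)(-5.310) = +0.597 V.

+0.597 V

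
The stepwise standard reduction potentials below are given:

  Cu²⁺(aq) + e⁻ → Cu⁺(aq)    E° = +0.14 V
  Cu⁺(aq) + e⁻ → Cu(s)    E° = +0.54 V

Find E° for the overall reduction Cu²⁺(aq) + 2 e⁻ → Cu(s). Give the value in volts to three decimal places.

+0.340 V

Since ΔG° = −nFE° is additive over sequential reductions, n₃E°₃ = n₁E°₁ + n₂E°₂.
E°₃ = (1×+0.14 + 1×+0.54) / 2 = (+0.680) / 2 = +0.340 V.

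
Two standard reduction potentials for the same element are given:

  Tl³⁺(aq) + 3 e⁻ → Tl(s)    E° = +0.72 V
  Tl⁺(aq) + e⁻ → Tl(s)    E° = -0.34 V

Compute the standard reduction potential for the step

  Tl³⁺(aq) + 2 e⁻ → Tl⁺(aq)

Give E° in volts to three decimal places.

Sequential free energies add, so n₃E°₃ = n₁E°₁ + n₂E°₂.
With n₃ = 3, and the known step contributing 1×(-0.34) V, the unknown satisfies 2·E° = 3×(+0.72) − 1×(-0.34) = +2.500.
E° = +2.500 / 2 = +1.250 V.

+1.250 V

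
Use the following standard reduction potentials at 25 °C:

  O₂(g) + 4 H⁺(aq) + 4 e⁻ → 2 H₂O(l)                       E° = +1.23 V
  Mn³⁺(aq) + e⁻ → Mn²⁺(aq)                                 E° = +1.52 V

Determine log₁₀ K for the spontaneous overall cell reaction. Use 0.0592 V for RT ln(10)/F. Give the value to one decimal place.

19.6

Cathode: Mn³⁺/Mn²⁺; anode: O₂/H₂O. E°cell = +0.29 V, n = 4.
log K = nE°cell / 0.0592 = (4)(+0.29) / 0.0592 = 19.6.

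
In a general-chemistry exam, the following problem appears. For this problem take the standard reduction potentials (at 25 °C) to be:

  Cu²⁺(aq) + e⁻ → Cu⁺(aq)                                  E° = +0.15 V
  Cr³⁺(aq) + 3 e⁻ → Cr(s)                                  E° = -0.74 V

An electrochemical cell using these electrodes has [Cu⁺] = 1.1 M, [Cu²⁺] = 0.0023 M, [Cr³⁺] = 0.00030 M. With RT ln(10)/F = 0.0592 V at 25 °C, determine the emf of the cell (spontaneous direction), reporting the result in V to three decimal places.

+0.801 V

Cu²⁺/Cu⁺ is the cathode (higher E°), Cr³⁺/Cr the anode: E°cell = +0.15 − (-0.74) = +0.89 V, n = 3.
Overall: 3 Cu²⁺(aq) + Cr(s) → 3 Cu⁺(aq) + Cr³⁺(aq)
Q = [Cu⁺]^3·[Cr³⁺] / ([Cu²⁺]^3); log Q = 4.516.
E = E° − (0.0592/n) log Q = +0.89 − (0.0592/3)(4.516) = +0.801 V.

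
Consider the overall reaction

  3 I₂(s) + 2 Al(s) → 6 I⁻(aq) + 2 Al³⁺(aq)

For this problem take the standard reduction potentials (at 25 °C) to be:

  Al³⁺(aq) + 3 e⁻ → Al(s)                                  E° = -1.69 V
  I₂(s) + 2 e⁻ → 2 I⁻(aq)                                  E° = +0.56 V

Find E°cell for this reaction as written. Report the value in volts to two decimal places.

+2.25 V

The I₂/I⁻ couple has the higher reduction potential, so it is the cathode; Al³⁺/Al is oxidised at the anode.
E°cell = E°(cathode) − E°(anode) = (+0.56) − (-1.69) = +2.25 V.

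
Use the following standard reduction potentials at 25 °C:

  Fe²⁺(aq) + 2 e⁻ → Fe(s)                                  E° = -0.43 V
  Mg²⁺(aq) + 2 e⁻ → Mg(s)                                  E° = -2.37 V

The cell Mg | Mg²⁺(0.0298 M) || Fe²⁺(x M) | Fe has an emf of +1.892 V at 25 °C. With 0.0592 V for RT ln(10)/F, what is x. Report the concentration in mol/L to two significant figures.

Fe²⁺/Fe is the cathode, Mg²⁺/Mg the anode: E°cell = +1.94 V, n = 2.
Overall reaction: Fe²⁺(aq) + Mg(s) → Fe(s) + Mg²⁺(aq); Q = [Mg²⁺]^1/[Fe²⁺]^1.
From E = E° − (0.0592/n) log Q: log Q = (E° − E)·n/0.0592 = (+1.94 − (+1.892))·2/0.0592 = 1.6216.
So 1·log[Fe²⁺] = 1·log(0.0298) − log Q = -1.5258 − (1.6216) = -3.1474; [Fe²⁺] = 10^(-3.1474) ≈ 0.00071 M.

0.00071 M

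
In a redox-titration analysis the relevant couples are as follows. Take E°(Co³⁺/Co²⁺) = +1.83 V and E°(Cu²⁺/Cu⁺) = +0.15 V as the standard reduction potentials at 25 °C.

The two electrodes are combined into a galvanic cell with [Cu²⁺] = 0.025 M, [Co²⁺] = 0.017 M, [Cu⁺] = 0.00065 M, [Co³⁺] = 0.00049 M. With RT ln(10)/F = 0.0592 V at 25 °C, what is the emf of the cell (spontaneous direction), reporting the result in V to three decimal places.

Co³⁺/Co²⁺ is the cathode (higher E°), Cu²⁺/Cu⁺ the anode: E°cell = +1.83 − (+0.15) = +1.68 V, n = 1.
Overall: Co³⁺(aq) + Cu⁺(aq) → Co²⁺(aq) + Cu²⁺(aq)
Q = [Co²⁺]·[Cu²⁺] / ([Co³⁺]·[Cu⁺]); log Q = 3.125.
E = E° − (0.0592/n) log Q = +1.68 − (0.0592/1)(3.125) = +1.495 V.

+1.495 V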